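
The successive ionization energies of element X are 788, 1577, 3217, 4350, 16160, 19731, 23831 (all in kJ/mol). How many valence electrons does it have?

4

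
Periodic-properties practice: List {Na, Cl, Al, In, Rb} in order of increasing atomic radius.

Cl < Al < In < Na < Rb

Na is in period 3, group 1; Al is in period 3, group 13; Cl is in period 3, group 17; Rb is in period 5, group 1; In is in period 5, group 13.
Atomic radius shrinks across a period as nuclear charge pulls the same shell inward, and grows down a group as new shells are added.
Here both period and group differ, so the two effects have to be weighed against each other.
Al > Cl: both are in period 3; the period trend gives Al the larger value.
In > Al: In sits below Al in group 13, so the down-group effect alone puts In larger.
Na > In: period and group pull opposite ways; the across-period shift dominates (155 vs 142 pm).
Rb > Na: they share group 1; the group trend gives Rb the larger value.
Tabulated atomic radius (pm): Na 155, Al 126, Cl 99, Rb 210, In 142.
So from smallest to largest: Cl < Al < In < Na < Rb.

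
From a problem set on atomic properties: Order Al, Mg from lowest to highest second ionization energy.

Mg < Al

After 1 electron has been removed, what remains? Al⁺ still has 2 valence electrons; Mg⁺ still has 1 valence electron.
All are still removing valence electrons, so compare the +1 ions as you would atoms: IE_2 generally rises across a period (higher Z_eff) and falls down a group (larger shell), subject to the usual subshell exceptions.
Valence configurations: Al⁺ [Ne]3s², Mg⁺ [Ne]3s¹.
The numbers (kJ/mol): Al 1817, Mg 1451.
So the second ionization energies run Mg < Al.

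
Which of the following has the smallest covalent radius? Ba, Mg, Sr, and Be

Across a period the added protons contract the valence shell; down a group each new principal shell makes the atom larger.
All are in group 2, so atomic radius increases down the group.
The smallest covalent radius among these belongs to Be.

Be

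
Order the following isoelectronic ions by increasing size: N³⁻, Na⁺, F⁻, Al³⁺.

Al³⁺, Na⁺, F⁻, N³⁻

All of these have 10 electrons, so size is governed by nuclear charge alone: the more protons, the stronger the pull on the same electron cloud, and the smaller the ion.
Nuclear charges: Al³⁺ (Z=13), Na⁺ (Z=11), F⁻ (Z=9), N³⁻ (Z=7).
Smallest to largest: Al³⁺ < Na⁺ < F⁻ < N³⁻.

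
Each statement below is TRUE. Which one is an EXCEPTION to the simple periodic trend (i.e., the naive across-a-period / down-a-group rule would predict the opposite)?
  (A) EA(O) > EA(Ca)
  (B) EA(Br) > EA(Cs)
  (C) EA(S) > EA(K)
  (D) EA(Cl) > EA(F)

The general trend: electron affinity increases across a period and decreases down a group.
(A) O (period 2, group 16) vs Ca (period 4, group 2): the stated order agrees with the simple trend.
(B) Br (period 4, group 17) vs Cs (period 6, group 1): the stated order agrees with the simple trend.
(C) S (period 3, group 16) vs K (period 4, group 1): the stated order agrees with the simple trend.
(D) Cl (period 3, group 17) vs F (period 2, group 17): the stated order contradicts the simple trend.
The exception is (D): F's small 2p subshell makes the incoming electron feel strong e⁻–e⁻ repulsion, so Cl actually releases more energy on gaining an electron.

(D)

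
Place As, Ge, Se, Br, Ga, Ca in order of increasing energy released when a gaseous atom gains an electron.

Ca, Ga, As, Ge, Se, Br

Ca is in period 4, group 2; Ga is in period 4, group 13; Ge is in period 4, group 14; As is in period 4, group 15; Se is in period 4, group 16; Br is in period 4, group 17.
Adding an electron releases more energy for atoms nearer the top right (short of the noble gases).
All lie in period 4; the across-period trend (electron affinity increases left to right) applies, with the exception below.
Note the exception: Ge has a higher electron affinity than As, contrary to the simple trend — adding an electron to As's half-filled 4p³ is unfavourable, so Ge (4p²) has the more exothermic EA.
Tabulated electron affinity (kJ/mol): Ca 2, Ga 29, Ge 119, As 78, Se 195, Br 325.
So from lowest to highest: Ca < Ga < As < Ge < Se < Br.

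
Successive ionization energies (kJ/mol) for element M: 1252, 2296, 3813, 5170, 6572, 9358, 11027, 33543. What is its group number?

Look for the largest jump between consecutive ionization energies: IE8/IE7 ≈ 3.0, far larger than any earlier ratio.
That jump marks the point where a core electron is being removed. So the atom has 7 valence electrons.
A main-group element with 7 valence electrons is in group 17.

Group 17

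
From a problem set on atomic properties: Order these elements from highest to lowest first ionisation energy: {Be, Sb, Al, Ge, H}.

H > Be > Sb > Ge > Al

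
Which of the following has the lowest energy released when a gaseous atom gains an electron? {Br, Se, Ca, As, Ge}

Ca

Ca is in period 4, group 2; Ge is in period 4, group 14; As is in period 4, group 15; Se is in period 4, group 16; Br is in period 4, group 17.
Atoms with high Z_eff and room in the valence shell (especially the halogens) have the most exothermic electron affinities.
All lie in period 4; the across-period trend (electron affinity increases left to right) applies, with the exception below.
Note the exception: Ge has a higher electron affinity than As, contrary to the simple trend — adding an electron to As's half-filled 4p³ is unfavourable, so Ge (4p²) has the more exothermic EA.
Approximate values (kJ/mol): Ca 2, Ge 119, As 78, Se 195, Br 325.
The lowest energy released when a gaseous atom gains an electron among these belongs to Ca.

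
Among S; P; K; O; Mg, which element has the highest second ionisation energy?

O

After 1 electron has been removed, what remains? S⁺ still has 5 valence electrons; P⁺ still has 4 valence electrons; K⁺ is the bare [Ar] core; O⁺ still has 5 valence electrons; Mg⁺ still has 1 valence electron.
Usually core removal costs more than valence removal, but here the competition is close: a tightly held n=2 valence electron can cost more to remove than an n=3 core electron, so the actual values have to decide it.
Valence configurations: S⁺ [Ne]3s²3p³, P⁺ [Ne]3s²3p², O⁺ [He]2s²2p³, Mg⁺ [Ne]3s¹.
Approximate IE_2 values (kJ/mol): S 2252, P 1907, K 3052, O 3388, Mg 1451.
Putting it together, IE_2: Mg < P < S < K < O.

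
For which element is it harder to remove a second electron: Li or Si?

Li

The second ionization energy removes an electron from the +1 ion. For each element: Li⁺ is the bare [He] core; Si⁺ still has 3 valence electrons.
Breaking into a closed-shell core is much more expensive than removing a leftover valence electron — Li has the largest IE_2 here.
The numbers (kJ/mol): Li 7298, Si 1577.
So the second ionization energies run Si < Li.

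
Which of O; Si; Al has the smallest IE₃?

Al

Consider each +2 ion: O²⁺ still has 4 valence electrons; Si²⁺ still has 2 valence electrons; Al²⁺ still has 1 valence electron.
All are still removing valence electrons, so compare the +2 ions as you would atoms: IE_3 generally rises across a period (higher Z_eff) and falls down a group (larger shell), subject to the usual subshell exceptions.
Valence configurations: O²⁺ [He]2s²2p², Si²⁺ [Ne]3s², Al²⁺ [Ne]3s¹.
Tabulated IE_3 (kJ/mol): O 5300, Si 3232, Al 2745.
So the third ionization energies run Al < Si < O.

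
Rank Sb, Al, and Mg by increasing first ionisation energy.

Al, Mg, Sb

Removing the outermost electron gets harder across a period and easier down a group.
Neither a single period nor a single group — weigh both effects.
Mg > Al: this pair runs against the simple trend — see the exception note.
Sb > Mg: the two effects oppose for this pair; the across-period effect wins (831 vs 738 kJ/mol).
Note the exception: Mg has a higher first ionization energy than Al, contrary to the simple trend — Al's single 3p electron is easier to remove than one from Mg's filled 3s².
For reference (kJ/mol): Mg 738, Al 578, Sb 831.
So from lowest to highest: Al < Mg < Sb.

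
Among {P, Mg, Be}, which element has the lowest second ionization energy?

Mg

Consider each +1 ion: P⁺ still has 4 valence electrons; Mg⁺ still has 1 valence electron; Be⁺ still has 1 valence electron.
All are still removing valence electrons, so compare the +1 ions as you would atoms: IE_2 generally rises across a period (higher Z_eff) and falls down a group (larger shell), subject to the usual subshell exceptions.
Valence configurations: P⁺ [Ne]3s²3p², Mg⁺ [Ne]3s¹, Be⁺ [He]2s¹.
Tabulated IE_2 (kJ/mol): P 1907, Mg 1451, Be 1757.
Overall IE_2 order: Mg < Be < P.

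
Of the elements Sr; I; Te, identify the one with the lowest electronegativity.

Sr

Sr is in period 5, group 2; Te is in period 5, group 16; I is in period 5, group 17.
Electronegativity increases across a period and decreases down a group, tracking effective nuclear charge and atomic size.
All lie in period 5, so electronegativity increases left to right.
The lowest electronegativity among these belongs to Sr.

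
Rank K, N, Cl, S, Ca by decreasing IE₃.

Ca > N > K > Cl > S

After 2 electrons have been removed, what remains? K²⁺ is already 1 electron into the core; N²⁺ still has 3 valence electrons; Cl²⁺ still has 5 valence electrons; S²⁺ still has 4 valence electrons; Ca²⁺ is the bare [Ar] core.
Usually core removal costs more than valence removal, but here the competition is close: a tightly held n=2 valence electron can cost more to remove than an n=3 core electron, so the actual values have to decide it.
Valence configurations: N²⁺ [He]2s²2p¹, Cl²⁺ [Ne]3s²3p³, S²⁺ [Ne]3s²3p².
Approximate IE_3 values (kJ/mol): K 4420, N 4578, Cl 3822, S 3357, Ca 4912.
Hence IE_3: S < Cl < K < N < Ca.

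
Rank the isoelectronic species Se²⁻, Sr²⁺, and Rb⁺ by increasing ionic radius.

All of these have 36 electrons, so size is governed by nuclear charge alone: the more protons, the stronger the pull on the same electron cloud, and the smaller the ion.
Nuclear charges: Sr²⁺ (Z=38), Rb⁺ (Z=37), Se²⁻ (Z=34).
Smallest to largest: Sr²⁺ < Rb⁺ < Se²⁻.

Sr²⁺, Rb⁺, Se²⁻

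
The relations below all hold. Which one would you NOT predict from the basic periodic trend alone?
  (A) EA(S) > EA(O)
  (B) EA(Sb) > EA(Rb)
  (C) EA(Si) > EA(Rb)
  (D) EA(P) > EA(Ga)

(A)

The general trend: electron affinity increases across a period and decreases down a group.
(A) S (period 3, group 16) vs O (period 2, group 16): the stated order contradicts the simple trend.
(B) Sb (period 5, group 15) vs Rb (period 5, group 1): the stated order agrees with the simple trend.
(C) Si (period 3, group 14) vs Rb (period 5, group 1): the stated order agrees with the simple trend.
(D) P (period 3, group 15) vs Ga (period 4, group 13): the stated order agrees with the simple trend.
The exception is (A): the compact 2p subshell of O repels the added electron more than S's larger 3p does.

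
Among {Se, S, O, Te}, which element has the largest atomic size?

Te

O is in period 2, group 16; S is in period 3, group 16; Se is in period 4, group 16; Te is in period 5, group 16.
Atomic radius shrinks across a period as nuclear charge pulls the same shell inward, and grows down a group as new shells are added.
All are in group 16, so atomic radius increases down the group.
The largest atomic size among these belongs to Te.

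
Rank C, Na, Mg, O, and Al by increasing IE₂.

Mg, Al, C, O, Na

Consider each +1 ion: C⁺ still has 3 valence electrons; Na⁺ is the bare [Ne] core; Mg⁺ still has 1 valence electron; O⁺ still has 5 valence electrons; Al⁺ still has 2 valence electrons.
Breaking into a closed-shell core is much more expensive than removing a leftover valence electron — Na has the largest IE_2 here.
Valence configurations: C⁺ [He]2s²2p¹, Mg⁺ [Ne]3s¹, O⁺ [He]2s²2p³, Al⁺ [Ne]3s².
The numbers (kJ/mol): C 2353, Na 4562, Mg 1451, O 3388, Al 1817.
Putting it together, IE_2: Mg < Al < C < O < Na.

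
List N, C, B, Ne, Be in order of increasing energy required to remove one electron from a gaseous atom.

B < Be < C < N < Ne

Be is in period 2, group 2; B is in period 2, group 13; C is in period 2, group 14; N is in period 2, group 15; Ne is in period 2, group 18.
IE₁ increases left→right with effective nuclear charge and decreases top→bottom as the valence shell moves farther out.
All lie in period 2; the across-period trend (first ionization energy increases left to right) applies, with the exception below.
Note the exception: Be has a higher first ionization energy than B, contrary to the simple trend — removing B's lone 2p electron is easier than breaking Be's filled 2s².
For reference (kJ/mol): Be 900, B 801, C 1086, N 1402, Ne 2081.
So from lowest to highest: B < Be < C < N < Ne.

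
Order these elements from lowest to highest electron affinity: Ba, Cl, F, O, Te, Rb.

Ba < Rb < O < Te < F < Cl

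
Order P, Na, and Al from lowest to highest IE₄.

P < Na < Al

The fourth ionization energy removes an electron from the +3 ion. For each element: P³⁺ still has 2 valence electrons; Na³⁺ is already 2 electrons into the core; Al³⁺ is the bare [Ne] core.
Core electrons are held far more tightly than valence electrons, so Na and Al top the IE_4 order.
Tabulated IE_4 (kJ/mol): P 4964, Na 9543, Al 11577.
Putting it together, IE_4: P < Na < Al.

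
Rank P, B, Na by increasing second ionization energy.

The second ionization energy removes an electron from the +1 ion. For each element: P⁺ still has 4 valence electrons; B⁺ still has 2 valence electrons; Na⁺ is the bare [Ne] core.
Pulling an electron out of a noble-gas core costs far more than removing a remaining valence electron, so Na sits at the high end of IE_2.
Valence configurations: P⁺ [Ne]3s²3p², B⁺ [He]2s².
The numbers (kJ/mol): P 1907, B 2427, Na 4562.
Hence IE_2: P < B < Na.

P, B, Na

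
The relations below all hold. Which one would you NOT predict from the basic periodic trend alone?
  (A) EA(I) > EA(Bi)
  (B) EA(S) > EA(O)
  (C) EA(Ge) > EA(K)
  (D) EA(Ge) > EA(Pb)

(B)

The general trend: electron affinity increases across a period and decreases down a group.
(A) I (period 5, group 17) vs Bi (period 6, group 15): the stated order agrees with the simple trend.
(B) S (period 3, group 16) vs O (period 2, group 16): the stated order contradicts the simple trend.
(C) Ge (period 4, group 14) vs K (period 4, group 1): the stated order agrees with the simple trend.
(D) Ge (period 4, group 14) vs Pb (period 6, group 14): the stated order agrees with the simple trend.
The exception is (B): the compact 2p subshell of O repels the added electron more than S's larger 3p does.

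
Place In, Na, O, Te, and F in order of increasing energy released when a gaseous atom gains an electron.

O is in period 2, group 16; F is in period 2, group 17; Na is in period 3, group 1; In is in period 5, group 13; Te is in period 5, group 16.
Electron affinity generally becomes more exothermic across a period toward the halogens and less exothermic down a group.
These span different periods and groups, so the two trends combine.
Na > In: the two effects oppose for this pair; the down-group effect wins (53 vs 29 kJ/mol).
O > Na: relative to Na, both the across-period and down-group shifts push O's electron affinity up.
Te > O: this pair runs against the simple trend — see the exception note.
F > Te: both effects reinforce here, so F is clearly the higher of the two.
Note the exception: Te has a higher electron affinity than O, contrary to the simple trend — O's compact 2p subshell gives strong electron–electron repulsion on the added electron.
Approximate values (kJ/mol): O 141, F 328, Na 53, In 29, Te 190.
So from lowest to highest: In < Na < O < Te < F.

In < Na < O < Te < F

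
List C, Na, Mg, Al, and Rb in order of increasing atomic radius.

Radius decreases left→right (rising Z_eff, same n) and increases top→bottom (higher n).
Here both period and group differ, so the two effects have to be weighed against each other.
Al > C: both effects reinforce here, so Al is clearly the larger of the two.
Mg > Al: both are in period 3; the period trend gives Mg the larger value.
Na > Mg: both are in period 3; the period trend gives Na the larger value.
Rb > Na: Rb sits below Na in group 1, so the down-group effect alone puts Rb larger.
Tabulated atomic radius (pm): C 75, Na 155, Mg 139, Al 126, Rb 210.
So from smallest to largest: C < Al < Mg < Na < Rb.

C < Al < Mg < Na < Rb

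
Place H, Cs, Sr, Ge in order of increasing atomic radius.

Atomic radius shrinks across a period as nuclear charge pulls the same shell inward, and grows down a group as new shells are added.
Neither a single period nor a single group — weigh both effects.
Ge > H: the two effects oppose for this pair; the down-group effect wins (121 vs 32 pm).
Sr > Ge: relative to Ge, both the across-period and down-group shifts push Sr's atomic radius up.
Cs > Sr: both effects reinforce here, so Cs is clearly the larger of the two.
Approximate values (pm): H 32, Ge 121, Sr 185, Cs 232.
So from smallest to largest: H < Ge < Sr < Cs.

H, Ge, Sr, Cs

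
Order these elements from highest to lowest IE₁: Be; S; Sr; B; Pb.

S > Be > B > Pb > Sr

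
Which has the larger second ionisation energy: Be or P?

P

After 1 electron has been removed, what remains? Be⁺ still has 1 valence electron; P⁺ still has 4 valence electrons.
All are still removing valence electrons, so compare the +1 ions as you would atoms: IE_2 generally rises across a period (higher Z_eff) and falls down a group (larger shell), subject to the usual subshell exceptions.
Valence configurations: Be⁺ [He]2s¹, P⁺ [Ne]3s²3p².
The numbers (kJ/mol): Be 1757, P 1907.
So the second ionization energies run Be < P.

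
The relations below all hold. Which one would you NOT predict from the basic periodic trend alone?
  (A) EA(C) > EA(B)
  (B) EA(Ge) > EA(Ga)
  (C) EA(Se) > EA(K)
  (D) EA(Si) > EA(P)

The general trend: electron affinity increases across a period and decreases down a group.
(A) C (period 2, group 14) vs B (period 2, group 13): the stated order agrees with the simple trend.
(B) Ge (period 4, group 14) vs Ga (period 4, group 13): the stated order agrees with the simple trend.
(C) Se (period 4, group 16) vs K (period 4, group 1): the stated order agrees with the simple trend.
(D) Si (period 3, group 14) vs P (period 3, group 15): the stated order contradicts the simple trend.
The exception is (D): adding an electron to P's half-filled 3p³ is unfavourable, so Si (3p²) has the more exothermic EA.

(D)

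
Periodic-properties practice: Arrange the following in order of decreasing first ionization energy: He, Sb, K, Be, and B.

He, Be, Sb, B, K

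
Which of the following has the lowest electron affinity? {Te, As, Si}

Adding an electron releases more energy for atoms nearer the top right (short of the noble gases).
These sit on a diagonal, where the across-period and down-group effects partly cancel.
Si > As: the two effects oppose for this pair; the down-group effect wins (134 vs 78 kJ/mol).
Te > Si: period and group pull opposite ways; the across-period shift dominates (190 vs 134 kJ/mol).
Approximate values (kJ/mol): Si 134, As 78, Te 190.
The lowest electron affinity among these belongs to As.

As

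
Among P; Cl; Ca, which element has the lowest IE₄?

P

IE_4 is the cost of taking one more electron from the +3 cation: P³⁺ still has 2 valence electrons; Cl³⁺ still has 4 valence electrons; Ca³⁺ is already 1 electron into the core.
Breaking into a closed-shell core is much more expensive than removing a leftover valence electron — Ca has the largest IE_4 here.
Valence configurations: P³⁺ [Ne]3s², Cl³⁺ [Ne]3s²3p².
The numbers (kJ/mol): P 4964, Cl 5159, Ca 6491.
Hence IE_4: P < Cl < Ca.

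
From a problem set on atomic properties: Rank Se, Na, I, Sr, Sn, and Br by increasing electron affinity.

Na is in period 3, group 1; Se is in period 4, group 16; Br is in period 4, group 17; Sr is in period 5, group 2; Sn is in period 5, group 14; I is in period 5, group 17.
EA tends to increase across a period and decrease down a group, though the pattern is less regular than for IE or radius.
Here both period and group differ, so the two effects have to be weighed against each other.
Na > Sr: the two effects oppose for this pair; the down-group effect wins (53 vs 5 kJ/mol).
Sn > Na: the two effects oppose for this pair; the across-period effect wins (107 vs 53 kJ/mol).
Se > Sn: both effects reinforce here, so Se is clearly the higher of the two.
I > Se: the two effects oppose for this pair; the across-period effect wins (295 vs 195 kJ/mol).
Br > I: they share group 17; the group trend gives Br the larger value.
Tabulated electron affinity (kJ/mol): Na 53, Se 195, Br 325, Sr 5, Sn 107, I 295.
So from lowest to highest: Sr < Na < Sn < Se < I < Br.

Sr < Na < Sn < Se < I < Br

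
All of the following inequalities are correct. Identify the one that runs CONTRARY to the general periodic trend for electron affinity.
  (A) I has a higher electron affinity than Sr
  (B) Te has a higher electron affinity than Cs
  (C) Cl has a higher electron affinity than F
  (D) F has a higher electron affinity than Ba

The general trend: electron affinity increases across a period and decreases down a group.
(A) I (period 5, group 17) vs Sr (period 5, group 2): the stated order agrees with the simple trend.
(B) Te (period 5, group 16) vs Cs (period 6, group 1): the stated order agrees with the simple trend.
(C) Cl (period 3, group 17) vs F (period 2, group 17): the stated order contradicts the simple trend.
(D) F (period 2, group 17) vs Ba (period 6, group 2): the stated order agrees with the simple trend.
The exception is (C): F's small 2p subshell makes the incoming electron feel strong e⁻–e⁻ repulsion, so Cl actually releases more energy on gaining an electron.

(C)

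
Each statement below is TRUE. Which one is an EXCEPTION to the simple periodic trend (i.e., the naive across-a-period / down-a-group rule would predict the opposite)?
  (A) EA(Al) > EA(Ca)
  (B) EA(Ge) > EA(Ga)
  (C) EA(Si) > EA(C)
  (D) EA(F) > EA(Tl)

The general trend: electron affinity increases across a period and decreases down a group.
(A) Al (period 3, group 13) vs Ca (period 4, group 2): the stated order agrees with the simple trend.
(B) Ge (period 4, group 14) vs Ga (period 4, group 13): the stated order agrees with the simple trend.
(C) Si (period 3, group 14) vs C (period 2, group 14): the stated order contradicts the simple trend.
(D) F (period 2, group 17) vs Tl (period 6, group 13): the stated order agrees with the simple trend.
The exception is (C): Si's larger, more diffuse 3p orbitals accept an added electron slightly more readily than C's compact 2p.

(C)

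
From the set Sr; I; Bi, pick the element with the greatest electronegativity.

I

Sr is in period 5, group 2; I is in period 5, group 17; Bi is in period 6, group 15.
Smaller atoms with higher effective nuclear charge are more electronegative.
Neither a single period nor a single group — weigh both effects.
Bi > Sr: the two effects oppose for this pair; the across-period effect wins (2.02 vs 0.95).
I > Bi: both effects reinforce here, so I is clearly the higher of the two.
Approximate values (Pauling): Sr 0.95, I 2.66, Bi 2.02.
The greatest electronegativity among these belongs to I.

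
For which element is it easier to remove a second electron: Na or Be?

Be

Consider each +1 ion: Na⁺ is the bare [Ne] core; Be⁺ still has 1 valence electron.
Breaking into a closed-shell core is much more expensive than removing a leftover valence electron — Na has the largest IE_2 here.
Tabulated IE_2 (kJ/mol): Na 4562, Be 1757.
Hence IE_2: Be < Na.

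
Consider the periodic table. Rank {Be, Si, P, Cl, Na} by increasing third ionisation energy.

P < Si < Cl < Na < Be

Consider each +2 ion: Be²⁺ is the bare [He] core; Si²⁺ still has 2 valence electrons; P²⁺ still has 3 valence electrons; Cl²⁺ still has 5 valence electrons; Na²⁺ is already 1 electron into the core.
Pulling an electron out of a noble-gas core costs far more than removing a remaining valence electron, so Na and Be sit at the high end of IE_3.
Valence configurations: Si²⁺ [Ne]3s², P²⁺ [Ne]3s²3p¹, Cl²⁺ [Ne]3s²3p³.
P²⁺ loses a lone 3p electron whereas Si²⁺ must break into a filled 3s² pair, so IE_3(Si) > IE_3(P) even though P has the higher nuclear charge.
The numbers (kJ/mol): Be 14849, Si 3232, P 2914, Cl 3822, Na 6910.
Hence IE_3: P < Si < Cl < Na < Be.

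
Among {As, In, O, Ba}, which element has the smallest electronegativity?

Ba

O is in period 2, group 16; As is in period 4, group 15; In is in period 5, group 13; Ba is in period 6, group 2.
EN rises left→right (higher Z_eff, smaller atoms) and falls top→bottom (larger, more shielded atoms).
These span different periods and groups, so the two trends combine.
In > Ba: relative to Ba, both the across-period and down-group shifts push In's electronegativity up.
As > In: relative to In, both the across-period and down-group shifts push As's electronegativity up.
O > As: relative to As, both the across-period and down-group shifts push O's electronegativity up.
Approximate values (Pauling): O 3.44, As 2.18, In 1.78, Ba 0.89.
The smallest electronegativity among these belongs to Ba.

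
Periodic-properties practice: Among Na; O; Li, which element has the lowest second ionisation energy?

O

After 1 electron has been removed, what remains? Na⁺ is the bare [Ne] core; O⁺ still has 5 valence electrons; Li⁺ is the bare [He] core.
Core electrons are held far more tightly than valence electrons, so Na and Li top the IE_2 order.
The numbers (kJ/mol): Na 4562, O 3388, Li 7298.
So the second ionization energies run O < Na < Li.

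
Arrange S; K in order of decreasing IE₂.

K, S

After 1 electron has been removed, what remains? S⁺ still has 5 valence electrons; K⁺ is the bare [Ar] core.
Breaking into a closed-shell core is much more expensive than removing a leftover valence electron — K has the largest IE_2 here.
Tabulated IE_2 (kJ/mol): S 2252, K 3052.
Overall IE_2 order: S < K.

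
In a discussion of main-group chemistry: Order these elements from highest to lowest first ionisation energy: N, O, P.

N > O > P

First ionization energy rises across a period (greater Z_eff holds electrons more tightly) and falls down a group (valence electrons are farther from the nucleus).
Neither a single period nor a single group — weigh both effects.
O > P: both effects reinforce here, so O is clearly the higher of the two.
N > O: this pair runs against the simple trend — see the exception note.
Note the exception: N has a higher first ionization energy than O, contrary to the simple trend — pairing an electron in O's 2p⁴ costs repulsion energy, so O ionizes more easily than half-filled N (2p³).
Approximate values (kJ/mol): N 1402, O 1314, P 1012.
So from highest to lowest: N > O > P.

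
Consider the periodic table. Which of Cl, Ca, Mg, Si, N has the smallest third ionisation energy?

Si

After 2 electrons have been removed, what remains? Cl²⁺ still has 5 valence electrons; Ca²⁺ is the bare [Ar] core; Mg²⁺ is the bare [Ne] core; Si²⁺ still has 2 valence electrons; N²⁺ still has 3 valence electrons.
Breaking into a closed-shell core is much more expensive than removing a leftover valence electron — Ca and Mg have the largest IE_3 here.
Valence configurations: Cl²⁺ [Ne]3s²3p³, Si²⁺ [Ne]3s², N²⁺ [He]2s²2p¹.
Approximate IE_3 values (kJ/mol): Cl 3822, Ca 4912, Mg 7733, Si 3232, N 4578.
Overall IE_3 order: Si < Cl < N < Ca < Mg.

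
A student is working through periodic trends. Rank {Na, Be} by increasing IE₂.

Be, Na

The second ionization energy removes an electron from the +1 ion. For each element: Na⁺ is the bare [Ne] core; Be⁺ still has 1 valence electron.
Core electrons are held far more tightly than valence electrons, so Na tops the IE_2 order.
The numbers (kJ/mol): Na 4562, Be 1757.
Overall IE_2 order: Be < Na.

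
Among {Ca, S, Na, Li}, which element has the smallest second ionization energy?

Ca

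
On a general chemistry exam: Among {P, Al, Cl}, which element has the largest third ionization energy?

Cl

The third ionization energy removes an electron from the +2 ion. For each element: P²⁺ still has 3 valence electrons; Al²⁺ still has 1 valence electron; Cl²⁺ still has 5 valence electrons.
All are still removing valence electrons, so compare the +2 ions as you would atoms: IE_3 generally rises across a period (higher Z_eff) and falls down a group (larger shell), subject to the usual subshell exceptions.
Valence configurations: P²⁺ [Ne]3s²3p¹, Al²⁺ [Ne]3s¹, Cl²⁺ [Ne]3s²3p³.
Approximate IE_3 values (kJ/mol): P 2914, Al 2745, Cl 3822.
So the third ionization energies run Al < P < Cl.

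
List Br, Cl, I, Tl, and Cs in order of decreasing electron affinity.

Cl > Br > I > Cs > Tl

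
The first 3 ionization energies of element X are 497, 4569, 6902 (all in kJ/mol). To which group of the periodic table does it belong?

Look for the largest jump between consecutive ionization energies: IE2/IE1 ≈ 9.2, far larger than any earlier ratio.
That jump marks the point where a core electron is being removed. So the atom has 1 valence electron.
A main-group element with 1 valence electron is in group 1.

Group 1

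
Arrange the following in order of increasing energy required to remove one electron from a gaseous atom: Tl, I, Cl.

Tl < I < Cl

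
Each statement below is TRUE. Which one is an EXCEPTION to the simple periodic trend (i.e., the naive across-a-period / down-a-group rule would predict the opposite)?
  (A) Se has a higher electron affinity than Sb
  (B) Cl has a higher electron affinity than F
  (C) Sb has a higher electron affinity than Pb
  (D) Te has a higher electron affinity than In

(B)

The general trend: electron affinity increases across a period and decreases down a group.
(A) Se (period 4, group 16) vs Sb (period 5, group 15): the stated order agrees with the simple trend.
(B) Cl (period 3, group 17) vs F (period 2, group 17): the stated order contradicts the simple trend.
(C) Sb (period 5, group 15) vs Pb (period 6, group 14): the stated order agrees with the simple trend.
(D) Te (period 5, group 16) vs In (period 5, group 13): the stated order agrees with the simple trend.
The exception is (B): F's small 2p subshell makes the incoming electron feel strong e⁻–e⁻ repulsion, so Cl actually releases more energy on gaining an electron.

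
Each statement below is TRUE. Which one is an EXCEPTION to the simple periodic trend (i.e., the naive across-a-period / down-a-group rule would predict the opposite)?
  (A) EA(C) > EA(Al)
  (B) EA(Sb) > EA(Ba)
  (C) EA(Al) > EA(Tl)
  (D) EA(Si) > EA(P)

(D)

The general trend: electron affinity increases across a period and decreases down a group.
(A) C (period 2, group 14) vs Al (period 3, group 13): the stated order agrees with the simple trend.
(B) Sb (period 5, group 15) vs Ba (period 6, group 2): the stated order agrees with the simple trend.
(C) Al (period 3, group 13) vs Tl (period 6, group 13): the stated order agrees with the simple trend.
(D) Si (period 3, group 14) vs P (period 3, group 15): the stated order contradicts the simple trend.
The exception is (D): adding an electron to P's half-filled 3p³ is unfavourable, so Si (3p²) has the more exothermic EA.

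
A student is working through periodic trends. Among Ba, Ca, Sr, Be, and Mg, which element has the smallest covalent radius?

Be is in period 2, group 2; Mg is in period 3, group 2; Ca is in period 4, group 2; Sr is in period 5, group 2; Ba is in period 6, group 2.
Across a period the added protons contract the valence shell; down a group each new principal shell makes the atom larger.
All are in group 2, so atomic radius increases down the group.
The smallest covalent radius among these belongs to Be.

Be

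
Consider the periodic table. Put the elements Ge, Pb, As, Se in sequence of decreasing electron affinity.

Ge is in period 4, group 14; As is in period 4, group 15; Se is in period 4, group 16; Pb is in period 6, group 14.
Atoms with high Z_eff and room in the valence shell (especially the halogens) have the most exothermic electron affinities.
Here both period and group differ, so the two effects have to be weighed against each other.
As > Pb: relative to Pb, both the across-period and down-group shifts push As's electron affinity up.
Ge > As: this pair runs against the simple trend — see the exception note.
Se > Ge: both are in period 4; the period trend gives Se the larger value.
Note the exception: Ge has a higher electron affinity than As, contrary to the simple trend — adding an electron to As's half-filled 4p³ is unfavourable, so Ge (4p²) has the more exothermic EA.
For reference (kJ/mol): Ge 119, As 78, Se 195, Pb 35.
So from highest to lowest: Se > Ge > As > Pb.

Se, Ge, As, Pb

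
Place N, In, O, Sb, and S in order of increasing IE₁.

In < Sb < S < O < N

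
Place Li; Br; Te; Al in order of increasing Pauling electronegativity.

Li, Al, Te, Br

Li is in period 2, group 1; Al is in period 3, group 13; Br is in period 4, group 17; Te is in period 5, group 16.
Electronegativity increases across a period and decreases down a group, tracking effective nuclear charge and atomic size.
Neither a single period nor a single group — weigh both effects.
Al > Li: period and group pull opposite ways; the across-period shift dominates (1.61 vs 0.98).
Te > Al: the two effects oppose for this pair; the across-period effect wins (2.10 vs 1.61).
Br > Te: relative to Te, both the across-period and down-group shifts push Br's electronegativity up.
For reference (Pauling): Li 0.98, Al 1.61, Br 2.96, Te 2.10.
So from lowest to highest: Li < Al < Te < Br.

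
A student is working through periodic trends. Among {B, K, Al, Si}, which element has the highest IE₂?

K

After 1 electron has been removed, what remains? B⁺ still has 2 valence electrons; K⁺ is the bare [Ar] core; Al⁺ still has 2 valence electrons; Si⁺ still has 3 valence electrons.
Pulling an electron out of a noble-gas core costs far more than removing a remaining valence electron, so K sits at the high end of IE_2.
Valence configurations: B⁺ [He]2s², Al⁺ [Ne]3s², Si⁺ [Ne]3s²3p¹.
Si⁺ loses a lone 3p electron whereas Al⁺ must break into a filled 3s² pair, so IE_2(Al) > IE_2(Si) even though Si has the higher nuclear charge.
Approximate IE_2 values (kJ/mol): B 2427, K 3052, Al 1817, Si 1577.
So the second ionization energies run Si < Al < B < K.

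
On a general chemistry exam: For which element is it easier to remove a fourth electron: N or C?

After 3 electrons have been removed, what remains? N³⁺ still has 2 valence electrons; C³⁺ still has 1 valence electron.
All are still removing valence electrons, so compare the +3 ions as you would atoms: IE_4 generally rises across a period (higher Z_eff) and falls down a group (larger shell), subject to the usual subshell exceptions.
Valence configurations: N³⁺ [He]2s², C³⁺ [He]2s¹.
The numbers (kJ/mol): N 7475, C 6223.
Hence IE_4: C < N.

C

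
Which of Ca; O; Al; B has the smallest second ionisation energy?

Ca

The second ionization energy removes an electron from the +1 ion. For each element: Ca⁺ still has 1 valence electron; O⁺ still has 5 valence electrons; Al⁺ still has 2 valence electrons; B⁺ still has 2 valence electrons.
All are still removing valence electrons, so compare the +1 ions as you would atoms: IE_2 generally rises across a period (higher Z_eff) and falls down a group (larger shell), subject to the usual subshell exceptions.
Valence configurations: Ca⁺ [Ar]4s¹, O⁺ [He]2s²2p³, Al⁺ [Ne]3s², B⁺ [He]2s².
The numbers (kJ/mol): Ca 1145, O 3388, Al 1817, B 2427.
Putting it together, IE_2: Ca < Al < B < O.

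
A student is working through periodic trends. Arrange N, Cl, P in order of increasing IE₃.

After 2 electrons have been removed, what remains? N²⁺ still has 3 valence electrons; Cl²⁺ still has 5 valence electrons; P²⁺ still has 3 valence electrons.
All are still removing valence electrons, so compare the +2 ions as you would atoms: IE_3 generally rises across a period (higher Z_eff) and falls down a group (larger shell), subject to the usual subshell exceptions.
Valence configurations: N²⁺ [He]2s²2p¹, Cl²⁺ [Ne]3s²3p³, P²⁺ [Ne]3s²3p¹.
Approximate IE_3 values (kJ/mol): N 4578, Cl 3822, P 2914.
Overall IE_3 order: P < Cl < N.

P, Cl, N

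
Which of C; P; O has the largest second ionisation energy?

IE_2 is the cost of taking one more electron from the +1 cation: C⁺ still has 3 valence electrons; P⁺ still has 4 valence electrons; O⁺ still has 5 valence electrons.
All are still removing valence electrons, so compare the +1 ions as you would atoms: IE_2 generally rises across a period (higher Z_eff) and falls down a group (larger shell), subject to the usual subshell exceptions.
Valence configurations: C⁺ [He]2s²2p¹, P⁺ [Ne]3s²3p², O⁺ [He]2s²2p³.
Tabulated IE_2 (kJ/mol): C 2353, P 1907, O 3388.
Putting it together, IE_2: P < C < O.

O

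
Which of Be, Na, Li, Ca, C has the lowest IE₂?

Ca

After 1 electron has been removed, what remains? Be⁺ still has 1 valence electron; Na⁺ is the bare [Ne] core; Li⁺ is the bare [He] core; Ca⁺ still has 1 valence electron; C⁺ still has 3 valence electrons.
Core electrons are held far more tightly than valence electrons, so Na and Li top the IE_2 order.
Valence configurations: Be⁺ [He]2s¹, Ca⁺ [Ar]4s¹, C⁺ [He]2s²2p¹.
The numbers (kJ/mol): Be 1757, Na 4562, Li 7298, Ca 1145, C 2353.
Hence IE_2: Ca < Be < C < Na < Li.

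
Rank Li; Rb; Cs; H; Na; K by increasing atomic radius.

H is in period 1, group 1; Li is in period 2, group 1; Na is in period 3, group 1; K is in period 4, group 1; Rb is in period 5, group 1; Cs is in period 6, group 1.
Atomic radius shrinks across a period as nuclear charge pulls the same shell inward, and grows down a group as new shells are added.
All are in group 1, so atomic radius increases down the group.
So from smallest to largest: H < Li < Na < K < Rb < Cs.

H < Li < Na < K < Rb < Cs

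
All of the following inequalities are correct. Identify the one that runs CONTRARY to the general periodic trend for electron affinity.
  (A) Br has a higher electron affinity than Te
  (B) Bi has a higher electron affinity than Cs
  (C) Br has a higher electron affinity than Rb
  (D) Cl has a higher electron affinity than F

(D)

The general trend: electron affinity increases across a period and decreases down a group.
(A) Br (period 4, group 17) vs Te (period 5, group 16): the stated order agrees with the simple trend.
(B) Bi (period 6, group 15) vs Cs (period 6, group 1): the stated order agrees with the simple trend.
(C) Br (period 4, group 17) vs Rb (period 5, group 1): the stated order agrees with the simple trend.
(D) Cl (period 3, group 17) vs F (period 2, group 17): the stated order contradicts the simple trend.
The exception is (D): F's small 2p subshell makes the incoming electron feel strong e⁻–e⁻ repulsion, so Cl actually releases more energy on gaining an electron.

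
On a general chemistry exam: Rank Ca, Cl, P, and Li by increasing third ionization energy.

Consider each +2 ion: Ca²⁺ is the bare [Ar] core; Cl²⁺ still has 5 valence electrons; P²⁺ still has 3 valence electrons; Li²⁺ is already 1 electron into the core.
Breaking into a closed-shell core is much more expensive than removing a leftover valence electron — Ca and Li have the largest IE_3 here.
Valence configurations: Cl²⁺ [Ne]3s²3p³, P²⁺ [Ne]3s²3p¹.
Approximate IE_3 values (kJ/mol): Ca 4912, Cl 3822, P 2914, Li 11815.
Hence IE_3: P < Cl < Ca < Li.

P, Cl, Ca, Li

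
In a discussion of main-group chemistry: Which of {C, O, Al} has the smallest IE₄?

C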